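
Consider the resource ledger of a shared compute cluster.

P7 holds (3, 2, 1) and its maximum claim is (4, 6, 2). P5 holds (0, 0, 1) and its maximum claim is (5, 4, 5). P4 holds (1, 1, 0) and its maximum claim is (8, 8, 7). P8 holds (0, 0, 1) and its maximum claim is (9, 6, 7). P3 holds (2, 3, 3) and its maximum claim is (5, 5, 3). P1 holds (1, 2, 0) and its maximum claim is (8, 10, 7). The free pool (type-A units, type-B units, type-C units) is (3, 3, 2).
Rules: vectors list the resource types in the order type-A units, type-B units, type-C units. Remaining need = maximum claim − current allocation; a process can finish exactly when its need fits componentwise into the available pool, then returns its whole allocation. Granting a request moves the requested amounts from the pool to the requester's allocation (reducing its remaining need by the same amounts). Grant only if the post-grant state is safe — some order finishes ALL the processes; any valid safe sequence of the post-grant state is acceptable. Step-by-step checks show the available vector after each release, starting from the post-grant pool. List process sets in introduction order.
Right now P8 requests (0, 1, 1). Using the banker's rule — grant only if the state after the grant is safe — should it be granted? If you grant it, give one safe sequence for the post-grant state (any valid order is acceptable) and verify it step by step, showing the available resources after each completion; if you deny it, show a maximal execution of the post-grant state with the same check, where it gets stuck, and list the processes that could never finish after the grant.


DENY. Granting would leave the state unsafe.
Key observation: after P3, P7, P5 the pool peaks at (8, 7, 6), and each blocked process is short somewhere: P4 on type-C units; P8 on type-A units; P1 on type-B units, type-C units.
Pretend the grant happened; the run P3, P7, P5 goes as far as possible. Check, step by step:
  pool = (3, 2, 1)
  P3 needs (3, 2, 0) <= (3, 2, 1) -> finishes; pool += (2, 3, 3) = (5, 5, 4)
  P7 needs (1, 4, 1) <= (5, 5, 4) -> finishes; pool += (3, 2, 1) = (8, 7, 5)
  P5 needs (5, 4, 4) <= (8, 7, 5) -> finishes; pool += (0, 0, 1) = (8, 7, 6)
  blocked: P4 wants (7, 7, 7), pool (8, 7, 6) — not enough type-C units
  blocked: P8 wants (9, 5, 5), pool (8, 7, 6) — not enough type-A units
  blocked: P1 wants (7, 8, 7), pool (8, 7, 6) — not enough type-B units and type-C units
Processes that could never finish after the grant: P4, P8 and P1.


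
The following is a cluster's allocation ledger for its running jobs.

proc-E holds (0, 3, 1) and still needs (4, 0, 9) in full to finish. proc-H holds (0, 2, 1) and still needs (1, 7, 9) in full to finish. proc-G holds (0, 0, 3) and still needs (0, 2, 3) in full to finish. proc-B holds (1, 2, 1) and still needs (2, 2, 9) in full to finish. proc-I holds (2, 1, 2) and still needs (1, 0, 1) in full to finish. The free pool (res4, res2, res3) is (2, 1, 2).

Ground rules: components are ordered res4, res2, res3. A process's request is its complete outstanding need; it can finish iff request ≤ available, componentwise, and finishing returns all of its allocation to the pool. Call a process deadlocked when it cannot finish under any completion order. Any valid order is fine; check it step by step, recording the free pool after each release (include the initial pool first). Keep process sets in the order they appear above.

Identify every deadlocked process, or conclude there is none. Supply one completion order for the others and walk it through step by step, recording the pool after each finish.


Deadlocked: proc-E, proc-H and proc-B.
Key observation: after proc-I, proc-G complete, (4, 2, 7) is the best the pool ever gets, yet each leftover process wants more res3.
One completion order for the rest: proc-I, proc-G. Verifying each step:
  pool = (2, 1, 2)
  proc-I: need (1, 0, 1) fits (2, 1, 2); releases (2, 1, 2), pool now (4, 2, 4)
  proc-G: need (0, 2, 3) fits (4, 2, 4); releases (0, 0, 3), pool now (4, 2, 7)
The stuck group stays short no matter what:
  proc-E cannot run: need (4, 0, 9) vs free (4, 2, 7) (insufficient res3)
  proc-H cannot run: need (1, 7, 9) vs free (4, 2, 7) (insufficient res2 and res3)
  proc-B cannot run: need (2, 2, 9) vs free (4, 2, 7) (insufficient res3)


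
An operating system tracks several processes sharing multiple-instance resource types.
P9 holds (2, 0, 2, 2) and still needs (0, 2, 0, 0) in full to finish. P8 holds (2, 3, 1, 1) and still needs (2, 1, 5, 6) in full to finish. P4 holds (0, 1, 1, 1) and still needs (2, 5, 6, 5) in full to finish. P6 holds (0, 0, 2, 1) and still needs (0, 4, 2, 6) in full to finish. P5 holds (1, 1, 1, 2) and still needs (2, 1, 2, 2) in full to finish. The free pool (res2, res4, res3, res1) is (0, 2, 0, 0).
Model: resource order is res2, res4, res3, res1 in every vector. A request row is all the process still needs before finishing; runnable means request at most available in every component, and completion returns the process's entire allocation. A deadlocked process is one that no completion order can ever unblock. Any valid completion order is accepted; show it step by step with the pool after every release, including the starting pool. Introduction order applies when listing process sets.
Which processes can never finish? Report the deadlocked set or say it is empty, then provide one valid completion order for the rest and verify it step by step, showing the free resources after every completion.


Deadlocked: P8, P4 and P6.
Key observation: once P9, P5 finish, the pool peaks at (3, 3, 3, 4) — and every remaining process still needs more res1 than that.
The rest can finish in the order P9, P5. Verifying each step:
  pool = (0, 2, 0, 0)
  P9 needs (0, 2, 0, 0) <= (0, 2, 0, 0) -> finishes; pool += (2, 0, 2, 2) = (2, 2, 2, 2)
  P5 needs (2, 1, 2, 2) <= (2, 2, 2, 2) -> finishes; pool += (1, 1, 1, 2) = (3, 3, 3, 4)
None of the blocked processes ever fits:
  P8 cannot run: need (2, 1, 5, 6) vs free (3, 3, 3, 4) (insufficient res3 and res1)
  P4 cannot run: need (2, 5, 6, 5) vs free (3, 3, 3, 4) (insufficient res4, res3 and res1)
  P6 cannot run: need (0, 4, 2, 6) vs free (3, 3, 3, 4) (insufficient res4 and res1)


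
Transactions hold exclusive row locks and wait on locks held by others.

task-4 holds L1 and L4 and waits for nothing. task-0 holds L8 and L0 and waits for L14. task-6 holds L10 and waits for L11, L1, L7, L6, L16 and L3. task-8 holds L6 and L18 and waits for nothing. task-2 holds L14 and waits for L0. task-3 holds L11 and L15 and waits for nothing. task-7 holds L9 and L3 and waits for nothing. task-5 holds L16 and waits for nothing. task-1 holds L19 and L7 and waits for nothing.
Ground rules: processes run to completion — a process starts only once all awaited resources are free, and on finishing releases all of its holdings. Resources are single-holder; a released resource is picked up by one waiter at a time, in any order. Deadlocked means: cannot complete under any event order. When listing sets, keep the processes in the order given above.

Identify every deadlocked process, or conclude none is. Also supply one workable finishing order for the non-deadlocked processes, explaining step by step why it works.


The deadlocked set is task-0 and task-2.
Key observation: task-0 -> task-2 -> task-0 is a circular wait — nothing in it can go first; no other process is dragged down with it.
One completion order for the rest: task-3, task-5, task-1, task-4, task-8, task-7, task-6.
Check, step by step:
  run task-3 (it waits on nothing); releases L11 and L15
  run task-5 (it waits on nothing); releases L16
  run task-1 (it waits on nothing); releases L19 and L7
  run task-4 (it waits on nothing); releases L1 and L4
  run task-8 (it waits on nothing); releases L6 and L18
  run task-7 (it waits on nothing); releases L9 and L3
  task-6: everything it awaited (L11, L1, L7, L6, L16 and L3) is free; runs, freeing L10


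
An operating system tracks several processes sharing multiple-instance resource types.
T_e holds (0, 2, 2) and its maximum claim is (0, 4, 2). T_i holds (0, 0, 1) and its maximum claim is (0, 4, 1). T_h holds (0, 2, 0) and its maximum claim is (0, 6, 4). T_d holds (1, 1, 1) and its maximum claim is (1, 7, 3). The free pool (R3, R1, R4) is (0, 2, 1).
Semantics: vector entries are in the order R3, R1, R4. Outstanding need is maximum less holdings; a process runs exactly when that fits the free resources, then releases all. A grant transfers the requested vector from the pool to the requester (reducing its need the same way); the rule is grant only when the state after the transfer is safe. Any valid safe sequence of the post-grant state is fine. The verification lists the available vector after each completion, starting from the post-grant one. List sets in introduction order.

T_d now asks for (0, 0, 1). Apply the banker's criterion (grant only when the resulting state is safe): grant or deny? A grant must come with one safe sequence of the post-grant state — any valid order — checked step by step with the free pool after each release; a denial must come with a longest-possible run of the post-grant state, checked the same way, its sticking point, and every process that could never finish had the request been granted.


DENY. Granting would leave the state unsafe.
Key observation: after T_e, T_i the pool peaks at (0, 4, 3), and each blocked process is short somewhere: T_h on R4; T_d on R1.
On the post-grant state, T_e, T_i is a maximal run — nothing extends it. Check, step by step:
  pool = (0, 2, 0)
  T_e: need (0, 2, 0) fits (0, 2, 0); releases (0, 2, 2), pool now (0, 4, 2)
  T_i: need (0, 4, 0) fits (0, 4, 2); releases (0, 0, 1), pool now (0, 4, 3)
  T_h cannot run: need (0, 4, 4) vs free (0, 4, 3) (insufficient R4)
  T_d cannot run: need (0, 6, 1) vs free (0, 4, 3) (insufficient R1)
Post-grant, the permanently blocked set is T_h and T_d.


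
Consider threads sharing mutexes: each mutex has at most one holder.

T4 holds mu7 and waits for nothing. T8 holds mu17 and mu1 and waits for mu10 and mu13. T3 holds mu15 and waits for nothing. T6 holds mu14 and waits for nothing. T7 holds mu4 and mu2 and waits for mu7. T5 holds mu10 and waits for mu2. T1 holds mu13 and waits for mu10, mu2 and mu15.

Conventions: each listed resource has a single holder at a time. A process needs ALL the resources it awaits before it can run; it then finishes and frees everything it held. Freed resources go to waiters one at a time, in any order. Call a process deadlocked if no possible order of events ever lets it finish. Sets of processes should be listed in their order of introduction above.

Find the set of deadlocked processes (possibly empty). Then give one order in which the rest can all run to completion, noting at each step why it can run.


The deadlocked set is empty.
Key observation: the wait graph is acyclic; completion cascades from the unblocked processes through everyone else.
One completion order for the rest: T6, T4, T7, T5, T3, T1, T8.
Step-by-step check:
  T6: no waits; runs immediately, freeing mu14
  T4: no waits; runs immediately, freeing mu7
  T7 waits on mu7 — all released -> runs and releases mu4 and mu2
  T5 waits on mu2 — all released -> runs and releases mu10
  T3: no waits; runs immediately, freeing mu15
  T1 waits on mu10, mu2 and mu15 — all released -> runs and releases mu13
  T8 waits on mu10 and mu13 — all released -> runs and releases mu17 and mu1


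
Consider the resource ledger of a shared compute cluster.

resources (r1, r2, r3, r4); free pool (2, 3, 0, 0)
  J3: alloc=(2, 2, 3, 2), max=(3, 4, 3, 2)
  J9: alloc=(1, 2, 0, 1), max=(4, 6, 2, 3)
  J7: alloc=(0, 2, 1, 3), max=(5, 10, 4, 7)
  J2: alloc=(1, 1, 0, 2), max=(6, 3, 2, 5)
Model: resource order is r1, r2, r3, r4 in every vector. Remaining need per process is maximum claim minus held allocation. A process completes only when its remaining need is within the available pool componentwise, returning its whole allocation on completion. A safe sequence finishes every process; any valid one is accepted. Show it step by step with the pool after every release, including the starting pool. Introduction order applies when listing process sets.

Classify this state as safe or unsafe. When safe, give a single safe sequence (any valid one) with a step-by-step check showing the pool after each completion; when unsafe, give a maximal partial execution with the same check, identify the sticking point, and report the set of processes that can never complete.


SAFE. One safe sequence: J3, J9, J2, J7.
Key observation: J9 marks the first exact bind of the order: its need (3, 4, 2, 2) fits the free (4, 5, 3, 2) with zero slack on a requested resource.
Step-by-step check:
  pool = (2, 3, 0, 0)
  J3 needs (1, 2, 0, 0) <= (2, 3, 0, 0) -> finishes; pool += (2, 2, 3, 2) = (4, 5, 3, 2)
  J9 needs (3, 4, 2, 2) <= (4, 5, 3, 2) -> finishes; pool += (1, 2, 0, 1) = (5, 7, 3, 3)
  J2 needs (5, 2, 2, 3) <= (5, 7, 3, 3) -> finishes; pool += (1, 1, 0, 2) = (6, 8, 3, 5)
  J7 needs (5, 8, 3, 4) <= (6, 8, 3, 5) -> finishes; pool += (0, 2, 1, 3) = (6, 10, 4, 8)


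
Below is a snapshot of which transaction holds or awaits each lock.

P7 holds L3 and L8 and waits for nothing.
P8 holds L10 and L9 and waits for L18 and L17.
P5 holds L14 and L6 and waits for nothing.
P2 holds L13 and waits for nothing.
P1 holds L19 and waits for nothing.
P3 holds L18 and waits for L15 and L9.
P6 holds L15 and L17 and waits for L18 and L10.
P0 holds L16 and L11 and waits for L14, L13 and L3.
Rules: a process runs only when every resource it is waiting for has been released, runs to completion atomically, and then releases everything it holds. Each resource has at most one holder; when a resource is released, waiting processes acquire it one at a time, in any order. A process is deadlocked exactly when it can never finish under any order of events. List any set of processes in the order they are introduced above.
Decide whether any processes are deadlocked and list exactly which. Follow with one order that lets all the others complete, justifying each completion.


Deadlocked set: P8, P3 and P6.
Key observation: the knot is the closed ring of waits P8 -> P3 -> P8; P6 is caught in further circular waits.
The rest can finish in the order P1, P7, P2, P5, P0.
Walking it through:
  P1 waits on nothing -> runs at once and releases L19
  P7 waits on nothing -> runs at once and releases L3 and L8
  P2 waits on nothing -> runs at once and releases L13
  P5 waits on nothing -> runs at once and releases L14 and L6
  P0 waits on L14, L13 and L3 — all released -> runs and releases L16 and L11


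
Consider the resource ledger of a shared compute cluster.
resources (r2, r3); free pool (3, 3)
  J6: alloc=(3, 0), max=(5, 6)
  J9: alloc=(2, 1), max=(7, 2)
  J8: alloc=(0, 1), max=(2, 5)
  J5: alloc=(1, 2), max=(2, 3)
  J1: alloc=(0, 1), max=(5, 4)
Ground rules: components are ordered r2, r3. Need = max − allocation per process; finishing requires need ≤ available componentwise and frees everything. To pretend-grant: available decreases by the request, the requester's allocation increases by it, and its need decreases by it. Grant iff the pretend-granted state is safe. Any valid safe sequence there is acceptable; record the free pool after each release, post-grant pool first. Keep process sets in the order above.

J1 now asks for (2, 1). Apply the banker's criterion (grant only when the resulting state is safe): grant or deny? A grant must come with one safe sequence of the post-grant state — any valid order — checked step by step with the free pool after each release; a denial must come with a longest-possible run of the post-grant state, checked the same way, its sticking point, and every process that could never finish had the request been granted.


DENY. Granting would leave the state unsafe.
Key observation: after J5, J8 the pool peaks at (2, 5), and each blocked process is short somewhere: J6 on r3; J9 on r2; J1 on r2.
Pretend the grant happened; the run J5, J8 goes as far as possible. Walking it through:
  pool = (1, 2)
  J5: need (1, 1) fits (1, 2); releases (1, 2), pool now (2, 4)
  J8: need (2, 4) fits (2, 4); releases (0, 1), pool now (2, 5)
  J6 still needs (2, 6) but only (2, 5) is free — short on r3
  J9 still needs (5, 1) but only (2, 5) is free — short on r2
  J1 still needs (3, 2) but only (2, 5) is free — short on r2
Post-grant, the permanently blocked set is J6, J9 and J1.


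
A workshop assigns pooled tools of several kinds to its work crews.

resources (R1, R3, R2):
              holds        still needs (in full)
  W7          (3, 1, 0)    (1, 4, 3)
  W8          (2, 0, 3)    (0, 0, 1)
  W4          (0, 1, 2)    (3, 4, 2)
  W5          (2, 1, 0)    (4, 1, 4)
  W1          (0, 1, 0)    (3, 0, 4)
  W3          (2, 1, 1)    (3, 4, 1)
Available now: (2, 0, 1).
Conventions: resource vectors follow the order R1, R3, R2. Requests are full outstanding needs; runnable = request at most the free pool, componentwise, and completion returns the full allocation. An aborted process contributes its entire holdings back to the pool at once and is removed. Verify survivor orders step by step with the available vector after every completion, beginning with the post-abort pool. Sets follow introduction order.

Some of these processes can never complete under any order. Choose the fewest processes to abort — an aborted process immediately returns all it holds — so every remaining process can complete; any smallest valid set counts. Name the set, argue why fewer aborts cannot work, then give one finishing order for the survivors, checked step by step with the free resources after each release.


Abort W4 and W3.
Key observation: W7 could never have finished before the abort; with (2, 2, 3) returned by W4 and W3, it fits at step 4.
Minimality, checking each single-abort alternative: W7 alone leaves W4 blocked (short on R3); W8 alone leaves W7 blocked (short on R3); W4 alone leaves W7 blocked (short on R3); W5 alone leaves W7 blocked (short on R3); W1 alone leaves W7 blocked (short on R3); W3 alone leaves W7 blocked (short on R3).
One survivor order: W8, W1, W5, W7. Verifying each step (post-abort pool first):
  pool = (4, 2, 4)
  W8: need (0, 0, 1) fits (4, 2, 4); releases (2, 0, 3), pool now (6, 2, 7)
  W1: need (3, 0, 4) fits (6, 2, 7); releases (0, 1, 0), pool now (6, 3, 7)
  W5: need (4, 1, 4) fits (6, 3, 7); releases (2, 1, 0), pool now (8, 4, 7)
  W7: need (1, 4, 3) fits (8, 4, 7); releases (3, 1, 0), pool now (11, 5, 7)


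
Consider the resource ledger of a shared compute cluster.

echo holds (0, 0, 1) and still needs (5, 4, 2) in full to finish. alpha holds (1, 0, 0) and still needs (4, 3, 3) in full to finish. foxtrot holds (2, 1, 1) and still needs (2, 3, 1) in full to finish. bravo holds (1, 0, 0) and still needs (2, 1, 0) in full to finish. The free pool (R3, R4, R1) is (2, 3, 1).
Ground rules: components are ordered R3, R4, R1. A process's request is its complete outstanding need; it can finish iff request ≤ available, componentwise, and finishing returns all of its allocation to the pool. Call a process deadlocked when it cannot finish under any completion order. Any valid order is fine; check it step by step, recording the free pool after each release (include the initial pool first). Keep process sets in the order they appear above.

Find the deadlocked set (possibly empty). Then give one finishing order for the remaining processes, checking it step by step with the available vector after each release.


Nothing here is deadlocked.
Key observation: bravo fits the free pool immediately, and its release cascades until everyone finishes.
A valid finishing order for the others: bravo, foxtrot, echo, alpha. Step-by-step check:
  pool = (2, 3, 1)
  bravo needs (2, 1, 0) <= (2, 3, 1) -> finishes; pool += (1, 0, 0) = (3, 3, 1)
  foxtrot needs (2, 3, 1) <= (3, 3, 1) -> finishes; pool += (2, 1, 1) = (5, 4, 2)
  echo needs (5, 4, 2) <= (5, 4, 2) -> finishes; pool += (0, 0, 1) = (5, 4, 3)
  alpha needs (4, 3, 3) <= (5, 4, 3) -> finishes; pool += (1, 0, 0) = (6, 4, 3)


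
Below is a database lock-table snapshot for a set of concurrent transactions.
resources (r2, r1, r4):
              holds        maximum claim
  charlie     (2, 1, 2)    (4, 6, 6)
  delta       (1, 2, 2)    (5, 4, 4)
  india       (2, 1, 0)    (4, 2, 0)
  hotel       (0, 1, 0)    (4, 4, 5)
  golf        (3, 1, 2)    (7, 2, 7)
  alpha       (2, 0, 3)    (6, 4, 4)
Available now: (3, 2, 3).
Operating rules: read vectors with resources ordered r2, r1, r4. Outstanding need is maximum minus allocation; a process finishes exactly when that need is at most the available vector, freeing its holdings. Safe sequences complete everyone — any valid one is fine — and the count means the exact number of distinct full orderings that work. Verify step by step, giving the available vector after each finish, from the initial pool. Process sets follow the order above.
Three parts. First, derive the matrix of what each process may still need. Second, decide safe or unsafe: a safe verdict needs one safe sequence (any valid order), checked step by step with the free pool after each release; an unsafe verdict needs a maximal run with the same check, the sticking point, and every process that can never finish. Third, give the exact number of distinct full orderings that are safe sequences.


(1) Outstanding need per process (order r2, r1, r4):
  charlie: (2, 5, 4)
  delta: (4, 2, 2)
  india: (2, 1, 0)
  hotel: (4, 3, 5)
  golf: (4, 1, 5)
  alpha: (4, 4, 1)
(2) SAFE — a valid safe sequence is india, delta, hotel, charlie, golf, alpha.
Key observation: hotel marks the first exact bind of the order: its need (4, 3, 5) fits the free (6, 5, 5) with zero slack on a requested resource.
Step-by-step check:
  pool = (3, 2, 3)
  run india (needs (2, 1, 0), free (3, 2, 3)); after release of (2, 1, 0) the pool is (5, 3, 3)
  run delta (needs (4, 2, 2), free (5, 3, 3)); after release of (1, 2, 2) the pool is (6, 5, 5)
  run hotel (needs (4, 3, 5), free (6, 5, 5)); after release of (0, 1, 0) the pool is (6, 6, 5)
  run charlie (needs (2, 5, 4), free (6, 6, 5)); after release of (2, 1, 2) the pool is (8, 7, 7)
  run golf (needs (4, 1, 5), free (8, 7, 7)); after release of (3, 1, 2) the pool is (11, 8, 9)
  run alpha (needs (4, 4, 1), free (11, 8, 9)); after release of (2, 0, 3) the pool is (13, 8, 12)
(3) Exactly 24 of the possible complete orderings are safe sequences.


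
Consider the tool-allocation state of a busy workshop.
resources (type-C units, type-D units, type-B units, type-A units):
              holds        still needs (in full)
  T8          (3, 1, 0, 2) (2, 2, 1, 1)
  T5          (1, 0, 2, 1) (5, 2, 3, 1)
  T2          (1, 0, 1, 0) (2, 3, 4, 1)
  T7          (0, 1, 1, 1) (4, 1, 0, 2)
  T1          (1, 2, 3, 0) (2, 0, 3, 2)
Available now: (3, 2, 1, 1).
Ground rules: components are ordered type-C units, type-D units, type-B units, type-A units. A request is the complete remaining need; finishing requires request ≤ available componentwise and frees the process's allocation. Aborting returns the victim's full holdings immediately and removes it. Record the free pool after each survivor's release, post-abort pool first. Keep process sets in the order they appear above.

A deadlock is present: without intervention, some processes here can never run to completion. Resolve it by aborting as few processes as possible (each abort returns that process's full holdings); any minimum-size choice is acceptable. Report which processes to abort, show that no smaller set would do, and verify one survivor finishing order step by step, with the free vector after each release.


Abort T1.
Key observation: T2 was stuck for good until T1 gave back (1, 2, 3, 0); in the order shown it finishes at step 2.
Minimality: the empty abort set fails — the state is deadlocked as it stands.
The survivors complete as T8, T2, T5, T7. Check, step by step (starting from the post-abort pool):
  pool = (4, 4, 4, 1)
  T8: need (2, 2, 1, 1) fits (4, 4, 4, 1); releases (3, 1, 0, 2), pool now (7, 5, 4, 3)
  T2: need (2, 3, 4, 1) fits (7, 5, 4, 3); releases (1, 0, 1, 0), pool now (8, 5, 5, 3)
  T5: need (5, 2, 3, 1) fits (8, 5, 5, 3); releases (1, 0, 2, 1), pool now (9, 5, 7, 4)
  T7: need (4, 1, 0, 2) fits (9, 5, 7, 4); releases (0, 1, 1, 1), pool now (9, 6, 8, 5)


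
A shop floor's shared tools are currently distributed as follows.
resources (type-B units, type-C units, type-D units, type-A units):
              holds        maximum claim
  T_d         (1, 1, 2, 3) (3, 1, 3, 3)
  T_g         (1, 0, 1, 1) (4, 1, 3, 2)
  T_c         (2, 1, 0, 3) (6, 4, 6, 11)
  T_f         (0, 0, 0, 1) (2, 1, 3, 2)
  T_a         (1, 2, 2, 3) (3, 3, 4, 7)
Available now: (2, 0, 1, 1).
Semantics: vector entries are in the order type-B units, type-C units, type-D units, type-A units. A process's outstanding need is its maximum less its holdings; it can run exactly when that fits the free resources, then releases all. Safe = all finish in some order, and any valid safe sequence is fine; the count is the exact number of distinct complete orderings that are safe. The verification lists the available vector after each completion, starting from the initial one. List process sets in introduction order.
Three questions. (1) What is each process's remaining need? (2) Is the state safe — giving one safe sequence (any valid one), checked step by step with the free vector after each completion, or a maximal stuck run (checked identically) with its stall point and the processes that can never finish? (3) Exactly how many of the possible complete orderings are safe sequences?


(1) Outstanding need per process (order type-B units, type-C units, type-D units, type-A units):
  T_d: (2, 0, 1, 0)
  T_g: (3, 1, 2, 1)
  T_c: (4, 3, 6, 8)
  T_f: (2, 1, 3, 1)
  T_a: (2, 1, 2, 4)
(2) SAFE. One safe sequence: T_d, T_a, T_g, T_c, T_f.
Key observation: T_d marks the first exact bind of the order: its need (2, 0, 1, 0) fits the free (2, 0, 1, 1) with zero slack on a requested resource.
Check, step by step:
  pool = (2, 0, 1, 1)
  T_d: need (2, 0, 1, 0) fits (2, 0, 1, 1); releases (1, 1, 2, 3), pool now (3, 1, 3, 4)
  T_a: need (2, 1, 2, 4) fits (3, 1, 3, 4); releases (1, 2, 2, 3), pool now (4, 3, 5, 7)
  T_g: need (3, 1, 2, 1) fits (4, 3, 5, 7); releases (1, 0, 1, 1), pool now (5, 3, 6, 8)
  T_c: need (4, 3, 6, 8) fits (5, 3, 6, 8); releases (2, 1, 0, 3), pool now (7, 4, 6, 11)
  T_f: need (2, 1, 3, 1) fits (7, 4, 6, 11); releases (0, 0, 0, 1), pool now (7, 4, 6, 12)
(3) Precisely 8 of the possible complete orderings are safe sequences.


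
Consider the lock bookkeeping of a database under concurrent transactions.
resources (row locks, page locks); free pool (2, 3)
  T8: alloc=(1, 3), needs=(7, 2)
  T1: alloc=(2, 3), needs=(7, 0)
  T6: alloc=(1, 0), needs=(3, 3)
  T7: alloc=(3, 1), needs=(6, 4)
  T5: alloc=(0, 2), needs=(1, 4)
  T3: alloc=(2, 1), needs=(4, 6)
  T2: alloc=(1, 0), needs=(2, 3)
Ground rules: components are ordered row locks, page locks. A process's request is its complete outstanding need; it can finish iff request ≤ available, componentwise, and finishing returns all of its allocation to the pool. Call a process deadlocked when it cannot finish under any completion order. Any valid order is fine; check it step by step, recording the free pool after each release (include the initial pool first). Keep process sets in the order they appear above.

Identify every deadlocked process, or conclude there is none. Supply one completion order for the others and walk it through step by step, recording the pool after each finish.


Deadlocked set: T8, T1, T7, T5 and T3.
Key observation: after T2, T6 the pool peaks at (4, 3), and each blocked process is short somewhere: T8 on row locks; T1 on row locks; T7 on row locks, page locks; T5 on page locks; T3 on page locks.
A valid finishing order for the others: T2, T6. Walking it through:
  pool = (2, 3)
  T2 needs (2, 3) <= (2, 3) -> finishes; pool += (1, 0) = (3, 3)
  T6 needs (3, 3) <= (3, 3) -> finishes; pool += (1, 0) = (4, 3)
The stuck group stays short no matter what:
  T8 still needs (7, 2) but only (4, 3) is free — short on row locks
  T1 still needs (7, 0) but only (4, 3) is free — short on row locks
  T7 still needs (6, 4) but only (4, 3) is free — short on row locks and page locks
  T5 still needs (1, 4) but only (4, 3) is free — short on page locks
  T3 still needs (4, 6) but only (4, 3) is free — short on page locks


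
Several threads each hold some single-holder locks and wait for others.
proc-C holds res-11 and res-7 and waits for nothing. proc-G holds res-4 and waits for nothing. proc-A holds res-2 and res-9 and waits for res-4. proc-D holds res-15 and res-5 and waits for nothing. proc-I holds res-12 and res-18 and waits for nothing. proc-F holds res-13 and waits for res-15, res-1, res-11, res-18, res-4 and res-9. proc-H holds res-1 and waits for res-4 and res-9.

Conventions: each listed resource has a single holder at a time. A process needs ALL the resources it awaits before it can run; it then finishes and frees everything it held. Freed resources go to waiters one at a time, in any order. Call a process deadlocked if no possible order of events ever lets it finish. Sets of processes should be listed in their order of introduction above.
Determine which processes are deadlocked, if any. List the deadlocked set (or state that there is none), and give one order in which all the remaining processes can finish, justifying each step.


The deadlocked set is empty.
Key observation: all waits point, directly or indirectly, at processes that can finish, so nothing is permanently blocked.
A valid finishing order for the others: proc-C, proc-G, proc-I, proc-D, proc-A, proc-H, proc-F.
Check, step by step:
  proc-C waits on nothing -> runs at once and releases res-11 and res-7
  proc-G waits on nothing -> runs at once and releases res-4
  proc-I waits on nothing -> runs at once and releases res-12 and res-18
  proc-D waits on nothing -> runs at once and releases res-15 and res-5
  proc-A: everything it awaited (res-4) is free; runs, freeing res-2 and res-9
  proc-H: everything it awaited (res-4 and res-9) is free; runs, freeing res-1
  proc-F: everything it awaited (res-15, res-1, res-11, res-18, res-4 and res-9) is free; runs, freeing res-13


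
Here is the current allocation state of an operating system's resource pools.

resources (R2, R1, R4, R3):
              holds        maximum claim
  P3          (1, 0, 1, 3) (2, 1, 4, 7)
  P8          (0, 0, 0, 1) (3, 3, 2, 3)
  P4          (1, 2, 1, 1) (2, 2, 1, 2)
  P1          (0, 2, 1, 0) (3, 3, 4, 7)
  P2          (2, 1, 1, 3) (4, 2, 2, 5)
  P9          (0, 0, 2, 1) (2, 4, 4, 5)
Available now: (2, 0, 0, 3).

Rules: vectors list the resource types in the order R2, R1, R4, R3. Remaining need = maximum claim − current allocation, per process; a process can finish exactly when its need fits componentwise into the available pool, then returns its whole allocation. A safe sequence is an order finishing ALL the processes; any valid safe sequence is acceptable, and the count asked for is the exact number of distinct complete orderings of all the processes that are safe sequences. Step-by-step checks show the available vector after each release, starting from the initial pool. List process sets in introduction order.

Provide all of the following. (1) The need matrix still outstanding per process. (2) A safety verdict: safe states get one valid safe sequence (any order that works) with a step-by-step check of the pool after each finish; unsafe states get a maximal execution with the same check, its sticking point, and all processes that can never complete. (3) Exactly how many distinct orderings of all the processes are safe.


(1) Need matrix, components ordered R2, R1, R4, R3:
  P3: (1, 1, 3, 4)
  P8: (3, 3, 2, 2)
  P4: (1, 0, 0, 1)
  P1: (3, 1, 3, 7)
  P2: (2, 1, 1, 2)
  P9: (2, 4, 2, 4)
(2) UNSAFE — no complete ordering exists.
Key observation: after P4, P2, P8 the pool peaks at (5, 3, 2, 8), and each blocked process is short somewhere: P3 on R4; P1 on R4; P9 on R1.
The run P4, P2, P8 cannot be extended any further. Step-by-step check:
  pool = (2, 0, 0, 3)
  P4: need (1, 0, 0, 1) fits (2, 0, 0, 3); releases (1, 2, 1, 1), pool now (3, 2, 1, 4)
  P2: need (2, 1, 1, 2) fits (3, 2, 1, 4); releases (2, 1, 1, 3), pool now (5, 3, 2, 7)
  P8: need (3, 3, 2, 2) fits (5, 3, 2, 7); releases (0, 0, 0, 1), pool now (5, 3, 2, 8)
  P3 still needs (1, 1, 3, 4) but only (5, 3, 2, 8) is free — short on R4
  P1 still needs (3, 1, 3, 7) but only (5, 3, 2, 8) is free — short on R4
  P9 still needs (2, 4, 2, 4) but only (5, 3, 2, 8) is free — short on R1
Permanently blocked: P3, P1 and P9.
(3) Exactly 0 of the possible complete orderings are safe sequences.


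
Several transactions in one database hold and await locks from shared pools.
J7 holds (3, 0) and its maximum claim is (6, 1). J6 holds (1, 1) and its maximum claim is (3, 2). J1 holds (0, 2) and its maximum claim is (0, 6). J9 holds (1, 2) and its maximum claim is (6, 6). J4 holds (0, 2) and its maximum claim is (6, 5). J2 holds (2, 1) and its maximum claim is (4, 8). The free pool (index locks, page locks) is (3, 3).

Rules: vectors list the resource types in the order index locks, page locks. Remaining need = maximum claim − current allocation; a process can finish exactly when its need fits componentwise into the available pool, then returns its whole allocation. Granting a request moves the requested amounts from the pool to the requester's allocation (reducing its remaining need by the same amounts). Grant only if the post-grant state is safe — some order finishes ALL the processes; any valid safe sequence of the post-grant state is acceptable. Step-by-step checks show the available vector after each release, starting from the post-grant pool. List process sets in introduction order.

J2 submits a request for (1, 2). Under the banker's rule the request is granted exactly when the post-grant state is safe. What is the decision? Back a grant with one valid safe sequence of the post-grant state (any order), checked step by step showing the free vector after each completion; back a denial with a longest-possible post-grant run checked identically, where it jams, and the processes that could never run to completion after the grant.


DENY — the pretend-granted state is unsafe.
Key observation: J6, J7 can finish, but then (6, 2) is all there is, and the blocked group's page locks demands exceed it.
On the post-grant state, J6, J7 is a maximal run — nothing extends it. Walking it through:
  pool = (2, 1)
  run J6 (needs (2, 1), free (2, 1)); after release of (1, 1) the pool is (3, 2)
  run J7 (needs (3, 1), free (3, 2)); after release of (3, 0) the pool is (6, 2)
  blocked: J1 wants (0, 4), pool (6, 2) — not enough page locks
  blocked: J9 wants (5, 4), pool (6, 2) — not enough page locks
  blocked: J4 wants (6, 3), pool (6, 2) — not enough page locks
  blocked: J2 wants (1, 5), pool (6, 2) — not enough page locks
Processes that could never finish after the grant: J1, J9, J4 and J2.


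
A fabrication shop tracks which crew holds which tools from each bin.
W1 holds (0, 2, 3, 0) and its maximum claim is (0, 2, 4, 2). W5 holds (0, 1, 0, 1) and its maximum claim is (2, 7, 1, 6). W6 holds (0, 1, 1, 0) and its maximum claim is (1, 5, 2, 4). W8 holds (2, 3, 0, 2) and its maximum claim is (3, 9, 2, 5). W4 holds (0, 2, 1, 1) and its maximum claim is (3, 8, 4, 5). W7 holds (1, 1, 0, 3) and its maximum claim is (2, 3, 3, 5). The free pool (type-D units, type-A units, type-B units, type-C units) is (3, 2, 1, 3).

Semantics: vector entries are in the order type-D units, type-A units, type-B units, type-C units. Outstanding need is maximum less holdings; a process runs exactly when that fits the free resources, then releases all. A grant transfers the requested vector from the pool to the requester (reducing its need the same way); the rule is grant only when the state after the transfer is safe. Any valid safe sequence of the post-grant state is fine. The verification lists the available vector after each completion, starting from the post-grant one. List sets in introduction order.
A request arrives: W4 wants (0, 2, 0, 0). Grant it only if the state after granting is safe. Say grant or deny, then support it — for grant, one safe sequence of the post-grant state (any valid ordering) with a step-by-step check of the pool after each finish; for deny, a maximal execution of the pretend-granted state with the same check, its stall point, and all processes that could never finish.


DENY: after the grant no complete ordering would exist.
Key observation: no order helps: past W1, W7, the free pool tops out at (4, 3, 4, 6), below what each blocked process needs in type-A units.
Pretend the grant happened; the run W1, W7 goes as far as possible. Step-by-step check:
  pool = (3, 0, 1, 3)
  run W1 (needs (0, 0, 1, 2), free (3, 0, 1, 3)); after release of (0, 2, 3, 0) the pool is (3, 2, 4, 3)
  run W7 (needs (1, 2, 3, 2), free (3, 2, 4, 3)); after release of (1, 1, 0, 3) the pool is (4, 3, 4, 6)
  W5 cannot run: need (2, 6, 1, 5) vs free (4, 3, 4, 6) (insufficient type-A units)
  W6 cannot run: need (1, 4, 1, 4) vs free (4, 3, 4, 6) (insufficient type-A units)
  W8 cannot run: need (1, 6, 2, 3) vs free (4, 3, 4, 6) (insufficient type-A units)
  W4 cannot run: need (3, 4, 3, 4) vs free (4, 3, 4, 6) (insufficient type-A units)
Processes that could never finish after the grant: W5, W6, W8 and W4.


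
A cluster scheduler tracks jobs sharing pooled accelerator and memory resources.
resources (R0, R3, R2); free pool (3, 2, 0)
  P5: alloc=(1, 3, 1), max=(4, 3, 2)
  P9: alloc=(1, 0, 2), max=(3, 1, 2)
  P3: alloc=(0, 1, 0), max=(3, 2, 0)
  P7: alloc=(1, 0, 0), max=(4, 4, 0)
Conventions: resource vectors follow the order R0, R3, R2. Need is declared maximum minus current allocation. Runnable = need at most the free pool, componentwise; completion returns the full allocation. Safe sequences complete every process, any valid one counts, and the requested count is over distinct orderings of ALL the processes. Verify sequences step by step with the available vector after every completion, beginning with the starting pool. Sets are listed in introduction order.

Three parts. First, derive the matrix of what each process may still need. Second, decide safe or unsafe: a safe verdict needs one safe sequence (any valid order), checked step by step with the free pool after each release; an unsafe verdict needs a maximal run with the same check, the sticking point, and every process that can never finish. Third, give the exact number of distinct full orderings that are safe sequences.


(1) Remaining need (order R0, R3, R2):
  P5: (3, 0, 1)
  P9: (2, 1, 0)
  P3: (3, 1, 0)
  P7: (3, 4, 0)
(2) SAFE, for example via the order P9, P5, P3, P7.
Key observation: no step in this order meets a requested resource exactly; the smallest headroom is 1, first reached at P9 (need (2, 1, 0), pool (3, 2, 0)).
Verifying each step:
  pool = (3, 2, 0)
  P9 needs (2, 1, 0) <= (3, 2, 0) -> finishes; pool += (1, 0, 2) = (4, 2, 2)
  P5 needs (3, 0, 1) <= (4, 2, 2) -> finishes; pool += (1, 3, 1) = (5, 5, 3)
  P3 needs (3, 1, 0) <= (5, 5, 3) -> finishes; pool += (0, 1, 0) = (5, 6, 3)
  P7 needs (3, 4, 0) <= (5, 6, 3) -> finishes; pool += (1, 0, 0) = (6, 6, 3)
(3) Precisely 4 of the possible complete orderings are safe sequences.


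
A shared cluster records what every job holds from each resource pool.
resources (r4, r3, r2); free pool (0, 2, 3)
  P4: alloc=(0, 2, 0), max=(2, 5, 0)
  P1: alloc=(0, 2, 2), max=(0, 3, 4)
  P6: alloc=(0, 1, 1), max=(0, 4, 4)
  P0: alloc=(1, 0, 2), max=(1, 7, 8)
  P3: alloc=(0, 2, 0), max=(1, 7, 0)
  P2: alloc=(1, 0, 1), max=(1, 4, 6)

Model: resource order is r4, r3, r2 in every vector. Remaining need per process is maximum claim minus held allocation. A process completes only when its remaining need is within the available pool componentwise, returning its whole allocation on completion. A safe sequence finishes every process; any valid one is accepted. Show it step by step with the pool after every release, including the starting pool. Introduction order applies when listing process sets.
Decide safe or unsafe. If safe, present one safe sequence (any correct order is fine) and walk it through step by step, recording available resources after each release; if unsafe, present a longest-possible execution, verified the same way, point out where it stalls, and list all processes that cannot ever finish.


SAFE. One safe sequence: P1, P6, P2, P3, P0, P4.
Key observation: at P3 the run first touches a limit — (1, 5, 0) against (1, 5, 7), exact on a resource it actually requests.
Check, step by step:
  pool = (0, 2, 3)
  P1 needs (0, 1, 2) <= (0, 2, 3) -> finishes; pool += (0, 2, 2) = (0, 4, 5)
  P6 needs (0, 3, 3) <= (0, 4, 5) -> finishes; pool += (0, 1, 1) = (0, 5, 6)
  P2 needs (0, 4, 5) <= (0, 5, 6) -> finishes; pool += (1, 0, 1) = (1, 5, 7)
  P3 needs (1, 5, 0) <= (1, 5, 7) -> finishes; pool += (0, 2, 0) = (1, 7, 7)
  P0 needs (0, 7, 6) <= (1, 7, 7) -> finishes; pool += (1, 0, 2) = (2, 7, 9)
  P4 needs (2, 3, 0) <= (2, 7, 9) -> finishes; pool += (0, 2, 0) = (2, 9, 9)
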